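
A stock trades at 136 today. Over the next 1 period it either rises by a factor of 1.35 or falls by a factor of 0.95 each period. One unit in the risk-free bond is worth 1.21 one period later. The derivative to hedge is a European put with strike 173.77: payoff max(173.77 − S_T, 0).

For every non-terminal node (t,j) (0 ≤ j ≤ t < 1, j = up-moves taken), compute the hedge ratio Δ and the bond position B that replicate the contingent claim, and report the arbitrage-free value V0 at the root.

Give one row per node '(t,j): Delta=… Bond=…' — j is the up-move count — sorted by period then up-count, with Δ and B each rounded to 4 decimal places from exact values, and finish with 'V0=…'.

(0,0): Delta=-0.8193 Bond=124.3171
V0=12.8921

Since d<R<u, set p* = (R−d)/(u−d) = 0.6500; price each node as the discounted p*-expectation of its children.
Terminal payoffs: V(1,0)=44.5700, V(1,1)=0.0000
Node (0,0) S=136.0000: V=(p*·0.0000+(1−p*)·44.5700)/1.21=12.8921; Δ=(0.0000−44.5700)/(183.6000−129.2000)=-0.8193; B=V−Δ·S=124.3171
Check: Δ(0,0)·S0 + B(0,0) = 12.8921 = V0.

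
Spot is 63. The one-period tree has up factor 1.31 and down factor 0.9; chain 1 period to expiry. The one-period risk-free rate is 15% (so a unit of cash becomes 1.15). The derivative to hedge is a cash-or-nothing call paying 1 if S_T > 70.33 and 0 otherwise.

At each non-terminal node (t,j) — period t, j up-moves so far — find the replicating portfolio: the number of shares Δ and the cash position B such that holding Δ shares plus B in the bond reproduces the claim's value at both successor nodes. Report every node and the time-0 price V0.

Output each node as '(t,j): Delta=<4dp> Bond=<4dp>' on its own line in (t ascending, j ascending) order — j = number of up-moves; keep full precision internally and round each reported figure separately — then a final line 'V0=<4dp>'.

(0,0): Delta=0.0387 Bond=-1.9088
V0=0.5302

Risk-neutral probability p* = (R−d)/(u−d) = (1.15−0.9)/(1.31−0.9) = 0.6098.
Terminal values V(1,·): V(1,0)=0.0000, V(1,1)=1.0000
(0,0): S=63.0000. Δ = (V_up−V_dn)/(S_up−S_dn) = (1.0000−0.0000)/(82.5300−56.7000) = 0.0387. V = [p*·1.0000 + (1−p*)·0.0000]/1.15 = 0.5302. B = V − Δ·S = -1.9088.
Each (Δ,B) replicates both successor values, so the strategy is self-financing and V0 is arbitrage-free.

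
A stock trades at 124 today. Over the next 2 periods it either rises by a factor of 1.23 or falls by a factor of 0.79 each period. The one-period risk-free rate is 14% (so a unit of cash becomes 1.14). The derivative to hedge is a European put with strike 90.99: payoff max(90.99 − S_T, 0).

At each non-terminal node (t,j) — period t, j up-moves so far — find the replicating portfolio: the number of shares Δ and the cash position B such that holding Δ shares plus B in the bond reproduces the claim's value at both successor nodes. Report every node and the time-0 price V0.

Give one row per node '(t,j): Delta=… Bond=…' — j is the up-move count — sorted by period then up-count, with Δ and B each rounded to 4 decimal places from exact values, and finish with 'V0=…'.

No-arbitrage ⇒ martingale measure with p* = (R−d)/(u−d) = 0.7955.
At expiry t=2: V(2,0)=13.6016, V(2,1)=0.0000, V(2,2)=0.0000
  t=1,j=0: stock 97.9600 → up 120.4908 (V=0.0000), down 77.3884 (V=13.6016). Price 2.4405; hedge Δ=-0.3156, bond B=33.3532.
  t=1,j=1: stock 152.5200 → up 187.5996 (V=0.0000), down 120.4908 (V=0.0000). Price 0.0000; hedge Δ=0.0000, bond B=0.0000.
  t=0,j=0: stock 124.0000 → up 152.5200 (V=0.0000), down 97.9600 (V=2.4405). Price 0.4379; hedge Δ=-0.0447, bond B=5.9844.
Self-financing check: at every node Δ·S+B equals the discounted successor values.

(0,0): Delta=-0.0447 Bond=5.9844
(1,0): Delta=-0.3156 Bond=33.3532
(1,1): Delta=0.0000 Bond=0.0000
V0=0.4379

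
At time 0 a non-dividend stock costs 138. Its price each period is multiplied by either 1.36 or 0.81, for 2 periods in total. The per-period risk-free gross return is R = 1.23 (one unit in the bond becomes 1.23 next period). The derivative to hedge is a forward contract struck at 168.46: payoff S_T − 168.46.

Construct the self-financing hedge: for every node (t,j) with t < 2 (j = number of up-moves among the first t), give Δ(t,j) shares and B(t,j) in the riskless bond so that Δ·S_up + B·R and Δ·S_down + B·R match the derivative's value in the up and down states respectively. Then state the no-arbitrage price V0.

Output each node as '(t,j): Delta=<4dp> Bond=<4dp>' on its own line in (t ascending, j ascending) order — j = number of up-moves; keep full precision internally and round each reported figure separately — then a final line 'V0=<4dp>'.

(0,0): Delta=1.0000 Bond=-111.3491
(1,0): Delta=1.0000 Bond=-136.9593
(1,1): Delta=1.0000 Bond=-136.9593
V0=26.6509

The replicating-portfolio and risk-neutral prices coincide; use p* = (1.23−0.81)/(1.36−0.81) = 0.7636 for the latter.
Payoff layer (t=2): V(2,0)=-77.9182, V(2,1)=-16.4392, V(2,2)=86.7848
  t=1,j=0: stock 111.7800 → up 152.0208 (V=-16.4392), down 90.5418 (V=-77.9182). Price -25.1793; hedge Δ=1.0000, bond B=-136.9593.
  t=1,j=1: stock 187.6800 → up 255.2448 (V=86.7848), down 152.0208 (V=-16.4392). Price 50.7207; hedge Δ=1.0000, bond B=-136.9593.
  t=0,j=0: stock 138.0000 → up 187.6800 (V=50.7207), down 111.7800 (V=-25.1793). Price 26.6509; hedge Δ=1.0000, bond B=-111.3491.
Self-financing check: at every node Δ·S+B equals the discounted successor values.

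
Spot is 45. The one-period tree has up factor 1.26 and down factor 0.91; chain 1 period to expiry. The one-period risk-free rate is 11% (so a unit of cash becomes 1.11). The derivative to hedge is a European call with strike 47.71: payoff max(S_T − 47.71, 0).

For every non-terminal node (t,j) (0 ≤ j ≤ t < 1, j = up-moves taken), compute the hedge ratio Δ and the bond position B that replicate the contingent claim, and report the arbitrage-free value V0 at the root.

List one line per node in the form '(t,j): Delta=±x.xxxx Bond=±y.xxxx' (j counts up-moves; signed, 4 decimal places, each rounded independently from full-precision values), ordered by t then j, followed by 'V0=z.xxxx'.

(0,0): Delta=0.5708 Bond=-21.0577
V0=4.6281

Since d<R<u, set p* = (R−d)/(u−d) = 0.5714; price each node as the discounted p*-expectation of its children.
At expiry t=1: V(1,0)=0.0000, V(1,1)=8.9900
(0,0): S=45.0000. Δ = (V_up−V_dn)/(S_up−S_dn) = (8.9900−0.0000)/(56.7000−40.9500) = 0.5708. V = [p*·8.9900 + (1−p*)·0.0000]/1.11 = 4.6281. B = V − Δ·S = -21.0577.
Check: Δ(0,0)·S0 + B(0,0) = 4.6281 = V0.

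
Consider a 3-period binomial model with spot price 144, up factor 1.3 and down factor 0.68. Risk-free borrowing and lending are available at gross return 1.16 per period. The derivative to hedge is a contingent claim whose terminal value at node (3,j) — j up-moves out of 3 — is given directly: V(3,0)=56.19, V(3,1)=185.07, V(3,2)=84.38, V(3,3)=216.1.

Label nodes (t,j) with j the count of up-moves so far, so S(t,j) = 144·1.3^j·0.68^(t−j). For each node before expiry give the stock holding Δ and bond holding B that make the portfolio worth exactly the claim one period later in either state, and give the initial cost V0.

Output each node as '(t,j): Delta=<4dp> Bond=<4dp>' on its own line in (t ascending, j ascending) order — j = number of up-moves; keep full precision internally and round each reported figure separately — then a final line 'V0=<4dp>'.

(0,0): Delta=0.4188 Bond=40.3370
(1,0): Delta=-0.6937 Bond=155.7277
(1,1): Delta=0.5886 Bond=15.0176
(2,0): Delta=3.1219 Bond=-73.4157
(2,1): Delta=-1.2758 Bond=254.7450
(2,2): Delta=0.8730 Bond=-51.7992
V0=100.6486

Risk-neutral probability p* = (R−d)/(u−d) = (1.16−0.68)/(1.3−0.68) = 0.7742.
At expiry t=3: V(3,0)=56.1900, V(3,1)=185.0700, V(3,2)=84.3800, V(3,3)=216.1000
(2,0): S=66.5856. Δ = (V_up−V_dn)/(S_up−S_dn) = (185.0700−56.1900)/(86.5613−45.2782) = 3.1219. V = [p*·185.0700 + (1−p*)·56.1900]/1.16 = 134.4552. B = V − Δ·S = -73.4157.
(2,1): S=127.2960. Δ = (V_up−V_dn)/(S_up−S_dn) = (84.3800−185.0700)/(165.4848−86.5613) = -1.2758. V = [p*·84.3800 + (1−p*)·185.0700]/1.16 = 92.3418. B = V − Δ·S = 254.7450.
(2,2): S=243.3600. Δ = (V_up−V_dn)/(S_up−S_dn) = (216.1000−84.3800)/(316.3680−165.4848) = 0.8730. V = [p*·216.1000 + (1−p*)·84.3800]/1.16 = 160.6524. B = V − Δ·S = -51.7992.
(1,0): S=97.9200. Δ = (V_up−V_dn)/(S_up−S_dn) = (92.3418−134.4552)/(127.2960−66.5856) = -0.6937. V = [p*·92.3418 + (1−p*)·134.4552]/1.16 = 87.8028. B = V − Δ·S = 155.7277.
(1,1): S=187.2000. Δ = (V_up−V_dn)/(S_up−S_dn) = (160.6524−92.3418)/(243.3600−127.2960) = 0.5886. V = [p*·160.6524 + (1−p*)·92.3418]/1.16 = 125.1960. B = V − Δ·S = 15.0176.
(0,0): S=144.0000. Δ = (V_up−V_dn)/(S_up−S_dn) = (125.1960−87.8028)/(187.2000−97.9200) = 0.4188. V = [p*·125.1960 + (1−p*)·87.8028]/1.16 = 100.6486. B = V − Δ·S = 40.3370.
Root portfolio cost Δ·144+B reproduces V0=100.6486.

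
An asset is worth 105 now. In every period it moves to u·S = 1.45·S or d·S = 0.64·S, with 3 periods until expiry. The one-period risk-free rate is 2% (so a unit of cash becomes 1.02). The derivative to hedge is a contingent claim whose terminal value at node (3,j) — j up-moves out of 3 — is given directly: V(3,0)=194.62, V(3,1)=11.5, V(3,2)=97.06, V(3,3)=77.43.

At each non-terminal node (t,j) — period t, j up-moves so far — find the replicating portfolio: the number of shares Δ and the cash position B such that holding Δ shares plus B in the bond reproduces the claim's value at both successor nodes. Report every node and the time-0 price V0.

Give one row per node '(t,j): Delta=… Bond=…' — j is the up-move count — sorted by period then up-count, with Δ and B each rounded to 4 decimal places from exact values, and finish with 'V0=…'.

No-arbitrage ⇒ martingale measure with p* = (R−d)/(u−d) = 0.4691.
At expiry t=3: V(3,0)=194.6200, V(3,1)=11.5000, V(3,2)=97.0600, V(3,3)=77.4300
Node (2,0) S=43.0080: V=(p*·11.5000+(1−p*)·194.6200)/1.02=106.5802; Δ=(11.5000−194.6200)/(62.3616−27.5251)=-5.2566; B=V−Δ·S=332.6543
Node (2,1) S=97.4400: V=(p*·97.0600+(1−p*)·11.5000)/1.02=50.6267; Δ=(97.0600−11.5000)/(141.2880−62.3616)=1.0840; B=V−Δ·S=-55.0029
Node (2,2) S=220.7625: V=(p*·77.4300+(1−p*)·97.0600)/1.02=86.1283; Δ=(77.4300−97.0600)/(320.1056−141.2880)=-0.1098; B=V−Δ·S=110.3629
Node (1,0) S=67.2000: V=(p*·50.6267+(1−p*)·106.5802)/1.02=78.7553; Δ=(50.6267−106.5802)/(97.4400−43.0080)=-1.0280; B=V−Δ·S=147.8338
Node (1,1) S=152.2500: V=(p*·86.1283+(1−p*)·50.6267)/1.02=65.9625; Δ=(86.1283−50.6267)/(220.7625−97.4400)=0.2879; B=V−Δ·S=22.1334
Node (0,0) S=105.0000: V=(p*·65.9625+(1−p*)·78.7553)/1.02=71.3272; Δ=(65.9625−78.7553)/(152.2500−67.2000)=-0.1504; B=V−Δ·S=87.1208
Self-financing check: at every node Δ·S+B equals the discounted successor values.

(0,0): Delta=-0.1504 Bond=87.1208
(1,0): Delta=-1.0280 Bond=147.8338
(1,1): Delta=0.2879 Bond=22.1334
(2,0): Delta=-5.2566 Bond=332.6543
(2,1): Delta=1.0840 Bond=-55.0029
(2,2): Delta=-0.1098 Bond=110.3629
V0=71.3272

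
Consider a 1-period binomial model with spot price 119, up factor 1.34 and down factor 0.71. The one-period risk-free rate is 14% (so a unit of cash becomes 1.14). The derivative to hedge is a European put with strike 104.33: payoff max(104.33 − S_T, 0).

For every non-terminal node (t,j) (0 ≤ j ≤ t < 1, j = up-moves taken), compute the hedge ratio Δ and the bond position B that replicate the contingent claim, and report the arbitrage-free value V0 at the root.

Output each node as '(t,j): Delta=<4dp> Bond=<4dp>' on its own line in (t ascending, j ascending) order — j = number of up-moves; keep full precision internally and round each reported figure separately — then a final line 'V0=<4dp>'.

(0,0): Delta=-0.2646 Bond=37.0170
V0=5.5249

Risk-neutral probability p* = (R−d)/(u−d) = (1.14−0.71)/(1.34−0.71) = 0.6825.
Terminal values V(1,·): V(1,0)=19.8400, V(1,1)=0.0000
Node (0,0) S=119.0000: V=(p*·0.0000+(1−p*)·19.8400)/1.14=5.5249; Δ=(0.0000−19.8400)/(159.4600−84.4900)=-0.2646; B=V−Δ·S=37.0170
Check: Δ(0,0)·S0 + B(0,0) = 5.5249 = V0.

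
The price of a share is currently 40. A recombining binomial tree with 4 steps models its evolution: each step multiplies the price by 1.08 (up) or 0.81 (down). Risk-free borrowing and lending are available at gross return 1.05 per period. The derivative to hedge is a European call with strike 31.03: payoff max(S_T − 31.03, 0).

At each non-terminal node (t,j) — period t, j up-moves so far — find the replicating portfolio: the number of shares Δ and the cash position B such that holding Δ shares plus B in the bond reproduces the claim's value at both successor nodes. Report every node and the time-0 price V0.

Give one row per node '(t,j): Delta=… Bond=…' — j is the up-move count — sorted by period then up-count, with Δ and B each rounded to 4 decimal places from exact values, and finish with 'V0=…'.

(0,0): Delta=0.9704 Bond=-24.2898
(1,0): Delta=0.8016 Bond=-20.0352
(1,1): Delta=0.9862 Bond=-26.1880
(2,0): Delta=0.0000 Bond=0.0000
(2,1): Delta=0.8767 Bond=-23.6666
(2,2): Delta=0.9965 Bond=-27.9762
(3,0): Delta=0.0000 Bond=0.0000
(3,1): Delta=0.0000 Bond=0.0000
(3,2): Delta=0.9589 Bond=-27.9562
(3,3): Delta=1.0000 Bond=-29.5524
V0=14.5258

No-arbitrage ⇒ martingale measure with p* = (R−d)/(u−d) = 0.8889.
At expiry t=4: V(4,0)=0.0000, V(4,1)=0.0000, V(4,2)=0.0000, V(4,3)=9.7847, V(4,4)=23.3896
Node (3,0) S=21.2576: V=(p*·0.0000+(1−p*)·0.0000)/1.05=0.0000; Δ=(0.0000−0.0000)/(22.9583−17.2187)=0.0000; B=V−Δ·S=0.0000
Node (3,1) S=28.3435: V=(p*·0.0000+(1−p*)·0.0000)/1.05=0.0000; Δ=(0.0000−0.0000)/(30.6110−22.9583)=0.0000; B=V−Δ·S=0.0000
Node (3,2) S=37.7914: V=(p*·9.7847+(1−p*)·0.0000)/1.05=8.2833; Δ=(9.7847−0.0000)/(40.8147−30.6110)=0.9589; B=V−Δ·S=-27.9562
Node (3,3) S=50.3885: V=(p*·23.3896+(1−p*)·9.7847)/1.05=20.8361; Δ=(23.3896−9.7847)/(54.4196−40.8147)=1.0000; B=V−Δ·S=-29.5524
Node (2,0) S=26.2440: V=(p*·0.0000+(1−p*)·0.0000)/1.05=0.0000; Δ=(0.0000−0.0000)/(28.3435−21.2576)=0.0000; B=V−Δ·S=0.0000
Node (2,1) S=34.9920: V=(p*·8.2833+(1−p*)·0.0000)/1.05=7.0123; Δ=(8.2833−0.0000)/(37.7914−28.3435)=0.8767; B=V−Δ·S=-23.6666
Node (2,2) S=46.6560: V=(p*·20.8361+(1−p*)·8.2833)/1.05=18.5156; Δ=(20.8361−8.2833)/(50.3885−37.7914)=0.9965; B=V−Δ·S=-27.9762
Node (1,0) S=32.4000: V=(p*·7.0123+(1−p*)·0.0000)/1.05=5.9364; Δ=(7.0123−0.0000)/(34.9920−26.2440)=0.8016; B=V−Δ·S=-20.0352
Node (1,1) S=43.2000: V=(p*·18.5156+(1−p*)·7.0123)/1.05=16.4166; Δ=(18.5156−7.0123)/(46.6560−34.9920)=0.9862; B=V−Δ·S=-26.1880
Node (0,0) S=40.0000: V=(p*·16.4166+(1−p*)·5.9364)/1.05=14.5258; Δ=(16.4166−5.9364)/(43.2000−32.4000)=0.9704; B=V−Δ·S=-24.2898
Each (Δ,B) replicates both successor values, so the strategy is self-financing and V0 is arbitrage-free.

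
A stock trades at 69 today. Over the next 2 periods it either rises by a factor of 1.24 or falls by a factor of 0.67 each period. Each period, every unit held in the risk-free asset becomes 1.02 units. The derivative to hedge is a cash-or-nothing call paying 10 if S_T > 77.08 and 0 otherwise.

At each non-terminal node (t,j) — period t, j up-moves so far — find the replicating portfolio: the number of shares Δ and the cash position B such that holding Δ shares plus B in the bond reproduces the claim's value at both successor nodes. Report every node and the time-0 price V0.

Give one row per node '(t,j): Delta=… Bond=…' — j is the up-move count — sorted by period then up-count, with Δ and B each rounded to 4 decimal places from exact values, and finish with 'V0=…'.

Under the risk-neutral measure, an up-move has probability p* = (R−d)/(u−d) = 0.6140 and values discount at R = 1.02.
At expiry t=2: V(2,0)=0.0000, V(2,1)=0.0000, V(2,2)=10.0000
(1,0): S=46.2300. Δ = (V_up−V_dn)/(S_up−S_dn) = (0.0000−0.0000)/(57.3252−30.9741) = 0.0000. V = [p*·0.0000 + (1−p*)·0.0000]/1.02 = 0.0000. B = V − Δ·S = 0.0000.
(1,1): S=85.5600. Δ = (V_up−V_dn)/(S_up−S_dn) = (10.0000−0.0000)/(106.0944−57.3252) = 0.2050. V = [p*·10.0000 + (1−p*)·0.0000]/1.02 = 6.0200. B = V − Δ·S = -11.5239.
(0,0): S=69.0000. Δ = (V_up−V_dn)/(S_up−S_dn) = (6.0200−0.0000)/(85.5600−46.2300) = 0.1531. V = [p*·6.0200 + (1−p*)·0.0000]/1.02 = 3.6240. B = V − Δ·S = -6.9373.
The time-0 hedge costs 3.6240, which is the no-arbitrage price.

(0,0): Delta=0.1531 Bond=-6.9373
(1,0): Delta=0.0000 Bond=0.0000
(1,1): Delta=0.2050 Bond=-11.5239
V0=3.6240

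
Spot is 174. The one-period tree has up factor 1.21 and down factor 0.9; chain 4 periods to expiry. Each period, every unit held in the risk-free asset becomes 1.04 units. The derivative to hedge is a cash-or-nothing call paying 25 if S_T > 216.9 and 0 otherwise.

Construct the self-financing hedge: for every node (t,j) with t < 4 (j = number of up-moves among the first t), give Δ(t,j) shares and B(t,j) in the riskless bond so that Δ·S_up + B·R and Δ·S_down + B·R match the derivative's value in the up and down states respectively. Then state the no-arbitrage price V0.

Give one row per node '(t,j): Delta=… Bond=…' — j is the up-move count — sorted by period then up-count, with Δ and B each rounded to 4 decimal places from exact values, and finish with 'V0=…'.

The replicating-portfolio and risk-neutral prices coincide; use p* = (1.04−0.9)/(1.21−0.9) = 0.4516 for the latter.
Terminal payoffs: V(4,0)=0.0000, V(4,1)=0.0000, V(4,2)=0.0000, V(4,3)=25.0000, V(4,4)=25.0000
  t=3,j=0: stock 126.8460 → up 153.4837 (V=0.0000), down 114.1614 (V=0.0000). Price 0.0000; hedge Δ=0.0000, bond B=0.0000.
  t=3,j=1: stock 170.5374 → up 206.3503 (V=0.0000), down 153.4837 (V=0.0000). Price 0.0000; hedge Δ=0.0000, bond B=0.0000.
  t=3,j=2: stock 229.2781 → up 277.4265 (V=25.0000), down 206.3503 (V=0.0000). Price 10.8561; hedge Δ=0.3517, bond B=-69.7891.
  t=3,j=3: stock 308.2516 → up 372.9845 (V=25.0000), down 277.4265 (V=25.0000). Price 24.0385; hedge Δ=0.0000, bond B=24.0385.
  t=2,j=0: stock 140.9400 → up 170.5374 (V=0.0000), down 126.8460 (V=0.0000). Price 0.0000; hedge Δ=0.0000, bond B=0.0000.
  t=2,j=1: stock 189.4860 → up 229.2781 (V=10.8561), down 170.5374 (V=0.0000). Price 4.7142; hedge Δ=0.1848, bond B=-30.3054.
  t=2,j=2: stock 254.7534 → up 308.2516 (V=24.0385), down 229.2781 (V=10.8561). Price 16.1629; hedge Δ=0.1669, bond B=-26.3609.
  t=1,j=0: stock 156.6000 → up 189.4860 (V=4.7142), down 140.9400 (V=0.0000). Price 2.0471; hedge Δ=0.0971, bond B=-13.1599.
  t=1,j=1: stock 210.5400 → up 254.7534 (V=16.1629), down 189.4860 (V=4.7142). Price 9.5044; hedge Δ=0.1754, bond B=-27.4270.
  t=0,j=0: stock 174.0000 → up 210.5400 (V=9.5044), down 156.6000 (V=2.0471). Price 5.2066; hedge Δ=0.1383, bond B=-18.8491.
Check: Δ(0,0)·S0 + B(0,0) = 5.2066 = V0.

(0,0): Delta=0.1383 Bond=-18.8491
(1,0): Delta=0.0971 Bond=-13.1599
(1,1): Delta=0.1754 Bond=-27.4270
(2,0): Delta=0.0000 Bond=0.0000
(2,1): Delta=0.1848 Bond=-30.3054
(2,2): Delta=0.1669 Bond=-26.3609
(3,0): Delta=0.0000 Bond=0.0000
(3,1): Delta=0.0000 Bond=0.0000
(3,2): Delta=0.3517 Bond=-69.7891
(3,3): Delta=0.0000 Bond=24.0385
V0=5.2066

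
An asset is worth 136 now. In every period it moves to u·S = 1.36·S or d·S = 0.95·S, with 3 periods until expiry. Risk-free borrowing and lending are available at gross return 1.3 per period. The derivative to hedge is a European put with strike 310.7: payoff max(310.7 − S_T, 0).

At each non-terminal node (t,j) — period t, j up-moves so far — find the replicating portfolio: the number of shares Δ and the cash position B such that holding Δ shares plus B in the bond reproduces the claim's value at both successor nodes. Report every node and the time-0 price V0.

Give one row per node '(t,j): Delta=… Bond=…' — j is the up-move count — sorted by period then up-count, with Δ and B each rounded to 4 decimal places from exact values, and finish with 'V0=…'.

Risk-neutral probability p* = (R−d)/(u−d) = (1.3−0.95)/(1.36−0.95) = 0.8537.
Terminal payoffs: V(3,0)=194.0970, V(3,1)=143.7736, V(3,2)=71.7317, V(3,3)=0.0000
  t=2,j=0: stock 122.7400 → up 166.9264 (V=143.7736), down 116.6030 (V=194.0970). Price 116.2600; hedge Δ=-1.0000, bond B=239.0000.
  t=2,j=1: stock 175.7120 → up 238.9683 (V=71.7317), down 166.9264 (V=143.7736). Price 63.2880; hedge Δ=-1.0000, bond B=239.0000.
  t=2,j=2: stock 251.5456 → up 342.1020 (V=0.0000), down 238.9683 (V=71.7317). Price 8.0749; hedge Δ=-0.6955, bond B=183.0302.
  t=1,j=0: stock 129.2000 → up 175.7120 (V=63.2880), down 122.7400 (V=116.2600). Price 54.6462; hedge Δ=-1.0000, bond B=183.8462.
  t=1,j=1: stock 184.9600 → up 251.5456 (V=8.0749), down 175.7120 (V=63.2880). Price 12.4268; hedge Δ=-0.7281, bond B=147.0930.
  t=0,j=0: stock 136.0000 → up 184.9600 (V=12.4268), down 129.2000 (V=54.6462). Price 14.3117; hedge Δ=-0.7572, bond B=117.2858.
Root portfolio cost Δ·136+B reproduces V0=14.3117.

(0,0): Delta=-0.7572 Bond=117.2858
(1,0): Delta=-1.0000 Bond=183.8462
(1,1): Delta=-0.7281 Bond=147.0930
(2,0): Delta=-1.0000 Bond=239.0000
(2,1): Delta=-1.0000 Bond=239.0000
(2,2): Delta=-0.6955 Bond=183.0302
V0=14.3117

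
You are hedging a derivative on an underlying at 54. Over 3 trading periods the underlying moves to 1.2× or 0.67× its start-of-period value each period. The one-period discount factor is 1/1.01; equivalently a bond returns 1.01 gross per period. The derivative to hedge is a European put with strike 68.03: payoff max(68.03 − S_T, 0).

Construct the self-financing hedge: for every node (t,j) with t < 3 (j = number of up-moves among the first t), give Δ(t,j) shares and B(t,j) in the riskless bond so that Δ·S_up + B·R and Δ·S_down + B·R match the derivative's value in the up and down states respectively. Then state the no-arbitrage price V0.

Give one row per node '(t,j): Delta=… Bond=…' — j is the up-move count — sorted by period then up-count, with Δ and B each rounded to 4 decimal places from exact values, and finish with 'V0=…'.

(0,0): Delta=-0.6436 Bond=53.2633
(1,0): Delta=-1.0000 Bond=66.6895
(1,1): Delta=-0.5324 Bond=46.5907
(2,0): Delta=-1.0000 Bond=67.3564
(2,1): Delta=-1.0000 Bond=67.3564
(2,2): Delta=-0.3865 Bond=35.7126
V0=18.5075

No-arbitrage ⇒ martingale measure with p* = (R−d)/(u−d) = 0.6415.
At expiry t=3: V(3,0)=51.7888, V(3,1)=38.9413, V(3,2)=15.9308, V(3,3)=0.0000
  t=2,j=0: stock 24.2406 → up 29.0887 (V=38.9413), down 16.2412 (V=51.7888). Price 43.1158; hedge Δ=-1.0000, bond B=67.3564.
  t=2,j=1: stock 43.4160 → up 52.0992 (V=15.9308), down 29.0887 (V=38.9413). Price 23.9404; hedge Δ=-1.0000, bond B=67.3564.
  t=2,j=2: stock 77.7600 → up 93.3120 (V=0.0000), down 52.0992 (V=15.9308). Price 5.6545; hedge Δ=-0.3865, bond B=35.7126.
  t=1,j=0: stock 36.1800 → up 43.4160 (V=23.9404), down 24.2406 (V=43.1158). Price 30.5095; hedge Δ=-1.0000, bond B=66.6895.
  t=1,j=1: stock 64.8000 → up 77.7600 (V=5.6545), down 43.4160 (V=23.9404). Price 12.0889; hedge Δ=-0.5324, bond B=46.5907.
  t=0,j=0: stock 54.0000 → up 64.8000 (V=12.0889), down 36.1800 (V=30.5095). Price 18.5075; hedge Δ=-0.6436, bond B=53.2633.
The time-0 hedge costs 18.5075, which is the no-arbitrage price.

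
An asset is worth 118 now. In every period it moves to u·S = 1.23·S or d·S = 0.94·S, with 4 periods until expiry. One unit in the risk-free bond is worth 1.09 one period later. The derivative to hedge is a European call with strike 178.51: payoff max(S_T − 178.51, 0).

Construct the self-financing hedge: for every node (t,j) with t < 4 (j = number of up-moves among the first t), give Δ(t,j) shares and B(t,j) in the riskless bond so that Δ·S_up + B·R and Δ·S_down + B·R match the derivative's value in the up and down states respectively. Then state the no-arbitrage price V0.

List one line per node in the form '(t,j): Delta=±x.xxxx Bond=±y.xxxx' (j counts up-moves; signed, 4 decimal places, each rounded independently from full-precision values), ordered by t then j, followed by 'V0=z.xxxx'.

(0,0): Delta=0.4428 Bond=-42.3213
(1,0): Delta=0.1953 Bond=-18.6810
(1,1): Delta=0.6193 Bond=-71.7494
(2,0): Delta=0.0000 Bond=0.0000
(2,1): Delta=0.3346 Bond=-39.3671
(2,2): Delta=0.8223 Bond=-114.4573
(3,0): Delta=0.0000 Bond=0.0000
(3,1): Delta=0.0000 Bond=0.0000
(3,2): Delta=0.5733 Bond=-82.9596
(3,3): Delta=1.0000 Bond=-163.7706
V0=9.9247

No-arbitrage ⇒ martingale measure with p* = (R−d)/(u−d) = 0.5172.
Payoff layer (t=4): V(4,0)=0.0000, V(4,1)=0.0000, V(4,2)=0.0000, V(4,3)=27.8974, V(4,4)=91.5762
Node (3,0) S=98.0089: V=(p*·0.0000+(1−p*)·0.0000)/1.09=0.0000; Δ=(0.0000−0.0000)/(120.5510−92.1284)=0.0000; B=V−Δ·S=0.0000
Node (3,1) S=128.2457: V=(p*·0.0000+(1−p*)·0.0000)/1.09=0.0000; Δ=(0.0000−0.0000)/(157.7422−120.5510)=0.0000; B=V−Δ·S=0.0000
Node (3,2) S=167.8109: V=(p*·27.8974+(1−p*)·0.0000)/1.09=13.2382; Δ=(27.8974−0.0000)/(206.4074−157.7422)=0.5733; B=V−Δ·S=-82.9596
Node (3,3) S=219.5823: V=(p*·91.5762+(1−p*)·27.8974)/1.09=55.8117; Δ=(91.5762−27.8974)/(270.0862−206.4074)=1.0000; B=V−Δ·S=-163.7706
Node (2,0) S=104.2648: V=(p*·0.0000+(1−p*)·0.0000)/1.09=0.0000; Δ=(0.0000−0.0000)/(128.2457−98.0089)=0.0000; B=V−Δ·S=0.0000
Node (2,1) S=136.4316: V=(p*·13.2382+(1−p*)·0.0000)/1.09=6.2820; Δ=(13.2382−0.0000)/(167.8109−128.2457)=0.3346; B=V−Δ·S=-39.3671
Node (2,2) S=178.5222: V=(p*·55.8117+(1−p*)·13.2382)/1.09=32.3477; Δ=(55.8117−13.2382)/(219.5823−167.8109)=0.8223; B=V−Δ·S=-114.4573
Node (1,0) S=110.9200: V=(p*·6.2820+(1−p*)·0.0000)/1.09=2.9810; Δ=(6.2820−0.0000)/(136.4316−104.2648)=0.1953; B=V−Δ·S=-18.6810
Node (1,1) S=145.1400: V=(p*·32.3477+(1−p*)·6.2820)/1.09=18.1323; Δ=(32.3477−6.2820)/(178.5222−136.4316)=0.6193; B=V−Δ·S=-71.7494
Node (0,0) S=118.0000: V=(p*·18.1323+(1−p*)·2.9810)/1.09=9.9247; Δ=(18.1323−2.9810)/(145.1400−110.9200)=0.4428; B=V−Δ·S=-42.3213
The time-0 hedge costs 9.9247, which is the no-arbitrage price.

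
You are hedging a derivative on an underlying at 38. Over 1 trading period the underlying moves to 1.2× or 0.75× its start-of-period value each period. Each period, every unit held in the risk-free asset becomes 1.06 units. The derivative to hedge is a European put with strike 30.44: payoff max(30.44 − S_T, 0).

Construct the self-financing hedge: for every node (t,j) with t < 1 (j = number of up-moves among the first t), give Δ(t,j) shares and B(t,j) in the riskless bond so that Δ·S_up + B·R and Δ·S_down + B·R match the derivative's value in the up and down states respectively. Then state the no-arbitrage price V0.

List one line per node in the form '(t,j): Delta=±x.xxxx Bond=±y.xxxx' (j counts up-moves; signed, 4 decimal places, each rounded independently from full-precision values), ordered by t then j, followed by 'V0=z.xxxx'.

(0,0): Delta=-0.1135 Bond=4.8805
V0=0.5694

Risk-neutral probability p* = (R−d)/(u−d) = (1.06−0.75)/(1.2−0.75) = 0.6889.
Payoff layer (t=1): V(1,0)=1.9400, V(1,1)=0.0000
Node (0,0) S=38.0000: V=(p*·0.0000+(1−p*)·1.9400)/1.06=0.5694; Δ=(0.0000−1.9400)/(45.6000−28.5000)=-0.1135; B=V−Δ·S=4.8805
Each (Δ,B) replicates both successor values, so the strategy is self-financing and V0 is arbitrage-free.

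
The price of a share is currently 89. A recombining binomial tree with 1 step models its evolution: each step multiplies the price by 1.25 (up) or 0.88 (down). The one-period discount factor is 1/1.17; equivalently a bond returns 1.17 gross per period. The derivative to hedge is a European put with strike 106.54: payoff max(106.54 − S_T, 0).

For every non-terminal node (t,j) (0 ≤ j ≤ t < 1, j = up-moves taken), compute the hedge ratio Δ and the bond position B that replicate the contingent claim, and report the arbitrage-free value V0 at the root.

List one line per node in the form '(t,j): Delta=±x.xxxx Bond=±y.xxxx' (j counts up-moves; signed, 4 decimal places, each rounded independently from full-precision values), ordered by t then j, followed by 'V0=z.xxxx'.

(0,0): Delta=-0.8570 Bond=81.4853
V0=5.2151

Under the risk-neutral measure, an up-move has probability p* = (R−d)/(u−d) = 0.7838 and values discount at R = 1.17.
At expiry t=1: V(1,0)=28.2200, V(1,1)=0.0000
(0,0): S=89.0000. Δ = (V_up−V_dn)/(S_up−S_dn) = (0.0000−28.2200)/(111.2500−78.3200) = -0.8570. V = [p*·0.0000 + (1−p*)·28.2200]/1.17 = 5.2151. B = V − Δ·S = 81.4853.
Each (Δ,B) replicates both successor values, so the strategy is self-financing and V0 is arbitrage-free.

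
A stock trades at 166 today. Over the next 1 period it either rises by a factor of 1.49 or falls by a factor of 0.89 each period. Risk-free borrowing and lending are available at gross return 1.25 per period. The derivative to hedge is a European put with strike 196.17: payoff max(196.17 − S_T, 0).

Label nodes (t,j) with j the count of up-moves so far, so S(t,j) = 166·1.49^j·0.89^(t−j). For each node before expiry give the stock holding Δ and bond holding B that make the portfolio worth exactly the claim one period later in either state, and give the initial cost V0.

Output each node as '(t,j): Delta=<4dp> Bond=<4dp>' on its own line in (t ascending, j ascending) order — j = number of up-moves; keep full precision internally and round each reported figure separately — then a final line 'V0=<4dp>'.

Since d<R<u, set p* = (R−d)/(u−d) = 0.6000; price each node as the discounted p*-expectation of its children.
At expiry t=1: V(1,0)=48.4300, V(1,1)=0.0000
Node (0,0) S=166.0000: V=(p*·0.0000+(1−p*)·48.4300)/1.25=15.4976; Δ=(0.0000−48.4300)/(247.3400−147.7400)=-0.4862; B=V−Δ·S=96.2143
Each (Δ,B) replicates both successor values, so the strategy is self-financing and V0 is arbitrage-free.

(0,0): Delta=-0.4862 Bond=96.2143
V0=15.4976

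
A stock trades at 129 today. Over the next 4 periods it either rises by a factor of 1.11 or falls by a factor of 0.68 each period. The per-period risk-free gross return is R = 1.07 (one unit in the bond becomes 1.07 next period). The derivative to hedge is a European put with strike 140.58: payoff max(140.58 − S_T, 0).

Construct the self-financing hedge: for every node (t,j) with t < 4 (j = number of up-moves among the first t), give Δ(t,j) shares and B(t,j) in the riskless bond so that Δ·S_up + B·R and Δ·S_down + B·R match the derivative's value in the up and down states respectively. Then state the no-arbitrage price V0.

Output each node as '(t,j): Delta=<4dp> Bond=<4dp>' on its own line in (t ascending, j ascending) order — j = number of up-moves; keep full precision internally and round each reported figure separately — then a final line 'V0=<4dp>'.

No-arbitrage ⇒ martingale measure with p* = (R−d)/(u−d) = 0.9070.
Terminal values V(4,·): V(4,0)=112.9980, V(4,1)=95.5565, V(4,2)=67.0857, V(4,3)=20.6114, V(4,4)=0.0000
  t=3,j=0: stock 40.5617 → up 45.0235 (V=95.5565), down 27.5820 (V=112.9980). Price 90.8214; hedge Δ=-1.0000, bond B=131.3832.
  t=3,j=1: stock 66.2111 → up 73.4943 (V=67.0857), down 45.0235 (V=95.5565). Price 65.1721; hedge Δ=-1.0000, bond B=131.3832.
  t=3,j=2: stock 108.0798 → up 119.9686 (V=20.6114), down 73.4943 (V=67.0857). Price 23.3034; hedge Δ=-1.0000, bond B=131.3832.
  t=3,j=3: stock 176.4244 → up 195.8311 (V=0.0000), down 119.9686 (V=20.6114). Price 1.7919; hedge Δ=-0.2717, bond B=49.7254.
  t=2,j=0: stock 59.6496 → up 66.2111 (V=65.1721), down 40.5617 (V=90.8214). Price 63.1384; hedge Δ=-1.0000, bond B=122.7880.
  t=2,j=1: stock 97.3692 → up 108.0798 (V=23.3034), down 66.2111 (V=65.1721). Price 25.4188; hedge Δ=-1.0000, bond B=122.7880.
  t=2,j=2: stock 158.9409 → up 176.4244 (V=1.7919), down 108.0798 (V=23.3034). Price 3.5448; hedge Δ=-0.3147, bond B=53.5715.
  t=1,j=0: stock 87.7200 → up 97.3692 (V=25.4188), down 59.6496 (V=63.1384). Price 27.0352; hedge Δ=-1.0000, bond B=114.7552.
  t=1,j=1: stock 143.1900 → up 158.9409 (V=3.5448), down 97.3692 (V=25.4188). Price 5.2146; hedge Δ=-0.3553, bond B=56.0843.
  t=0,j=0: stock 129.0000 → up 143.1900 (V=5.2146), down 87.7200 (V=27.0352). Price 6.7705; hedge Δ=-0.3934, bond B=57.5160.
Root portfolio cost Δ·129+B reproduces V0=6.7705.

(0,0): Delta=-0.3934 Bond=57.5160
(1,0): Delta=-1.0000 Bond=114.7552
(1,1): Delta=-0.3553 Bond=56.0843
(2,0): Delta=-1.0000 Bond=122.7880
(2,1): Delta=-1.0000 Bond=122.7880
(2,2): Delta=-0.3147 Bond=53.5715
(3,0): Delta=-1.0000 Bond=131.3832
(3,1): Delta=-1.0000 Bond=131.3832
(3,2): Delta=-1.0000 Bond=131.3832
(3,3): Delta=-0.2717 Bond=49.7254
V0=6.7705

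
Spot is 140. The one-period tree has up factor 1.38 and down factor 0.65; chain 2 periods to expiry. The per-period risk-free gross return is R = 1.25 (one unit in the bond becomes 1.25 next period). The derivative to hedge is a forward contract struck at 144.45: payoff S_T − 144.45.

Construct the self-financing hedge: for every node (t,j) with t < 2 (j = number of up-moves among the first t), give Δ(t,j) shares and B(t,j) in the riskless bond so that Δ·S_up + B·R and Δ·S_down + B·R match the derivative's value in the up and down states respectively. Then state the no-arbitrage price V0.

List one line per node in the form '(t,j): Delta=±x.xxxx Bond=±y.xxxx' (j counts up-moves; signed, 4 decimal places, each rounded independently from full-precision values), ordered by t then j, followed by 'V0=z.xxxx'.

(0,0): Delta=1.0000 Bond=-92.4480
(1,0): Delta=1.0000 Bond=-115.5600
(1,1): Delta=1.0000 Bond=-115.5600
V0=47.5520

Since d<R<u, set p* = (R−d)/(u−d) = 0.8219; price each node as the discounted p*-expectation of its children.
Terminal payoffs: V(2,0)=-85.3000, V(2,1)=-18.8700, V(2,2)=122.1660
(1,0): S=91.0000. Δ = (V_up−V_dn)/(S_up−S_dn) = (-18.8700−-85.3000)/(125.5800−59.1500) = 1.0000. V = [p*·-18.8700 + (1−p*)·-85.3000]/1.25 = -24.5600. B = V − Δ·S = -115.5600.
(1,1): S=193.2000. Δ = (V_up−V_dn)/(S_up−S_dn) = (122.1660−-18.8700)/(266.6160−125.5800) = 1.0000. V = [p*·122.1660 + (1−p*)·-18.8700]/1.25 = 77.6400. B = V − Δ·S = -115.5600.
(0,0): S=140.0000. Δ = (V_up−V_dn)/(S_up−S_dn) = (77.6400−-24.5600)/(193.2000−91.0000) = 1.0000. V = [p*·77.6400 + (1−p*)·-24.5600]/1.25 = 47.5520. B = V − Δ·S = -92.4480.
Each (Δ,B) replicates both successor values, so the strategy is self-financing and V0 is arbitrage-free.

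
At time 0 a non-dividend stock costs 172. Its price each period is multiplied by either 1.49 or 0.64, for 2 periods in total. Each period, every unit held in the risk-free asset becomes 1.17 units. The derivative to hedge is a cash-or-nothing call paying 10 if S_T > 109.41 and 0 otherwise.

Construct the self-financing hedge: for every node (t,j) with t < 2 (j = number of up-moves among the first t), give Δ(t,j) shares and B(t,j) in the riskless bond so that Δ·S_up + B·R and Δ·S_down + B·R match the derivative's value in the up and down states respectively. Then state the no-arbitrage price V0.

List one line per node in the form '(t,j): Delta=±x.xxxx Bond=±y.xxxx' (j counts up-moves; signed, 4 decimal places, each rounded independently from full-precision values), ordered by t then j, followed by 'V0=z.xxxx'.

The replicating-portfolio and risk-neutral prices coincide; use p* = (1.17−0.64)/(1.49−0.64) = 0.6235 for the latter.
Payoff layer (t=2): V(2,0)=0.0000, V(2,1)=10.0000, V(2,2)=10.0000
(1,0): S=110.0800. Δ = (V_up−V_dn)/(S_up−S_dn) = (10.0000−0.0000)/(164.0192−70.4512) = 0.1069. V = [p*·10.0000 + (1−p*)·0.0000]/1.17 = 5.3293. B = V − Δ·S = -6.4354.
(1,1): S=256.2800. Δ = (V_up−V_dn)/(S_up−S_dn) = (10.0000−10.0000)/(381.8572−164.0192) = 0.0000. V = [p*·10.0000 + (1−p*)·10.0000]/1.17 = 8.5470. B = V − Δ·S = 8.5470.
(0,0): S=172.0000. Δ = (V_up−V_dn)/(S_up−S_dn) = (8.5470−5.3293)/(256.2800−110.0800) = 0.0220. V = [p*·8.5470 + (1−p*)·5.3293]/1.17 = 6.2698. B = V − Δ·S = 2.4843.
Each (Δ,B) replicates both successor values, so the strategy is self-financing and V0 is arbitrage-free.

(0,0): Delta=0.0220 Bond=2.4843
(1,0): Delta=0.1069 Bond=-6.4354
(1,1): Delta=0.0000 Bond=8.5470
V0=6.2698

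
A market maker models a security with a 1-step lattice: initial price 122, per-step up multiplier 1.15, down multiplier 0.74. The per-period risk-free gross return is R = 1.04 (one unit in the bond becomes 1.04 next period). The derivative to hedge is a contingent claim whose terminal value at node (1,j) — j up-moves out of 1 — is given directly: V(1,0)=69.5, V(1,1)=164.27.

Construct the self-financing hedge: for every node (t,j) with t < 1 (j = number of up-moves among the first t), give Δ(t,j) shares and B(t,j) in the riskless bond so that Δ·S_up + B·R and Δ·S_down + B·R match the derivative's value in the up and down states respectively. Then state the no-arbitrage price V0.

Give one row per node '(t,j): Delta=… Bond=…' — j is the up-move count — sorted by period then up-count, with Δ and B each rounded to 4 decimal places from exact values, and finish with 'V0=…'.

(0,0): Delta=1.8946 Bond=-97.6426
V0=133.5038

Risk-neutral probability p* = (R−d)/(u−d) = (1.04−0.74)/(1.15−0.74) = 0.7317.
At expiry t=1: V(1,0)=69.5000, V(1,1)=164.2700
  t=0,j=0: stock 122.0000 → up 140.3000 (V=164.2700), down 90.2800 (V=69.5000). Price 133.5038; hedge Δ=1.8946, bond B=-97.6426.
Each (Δ,B) replicates both successor values, so the strategy is self-financing and V0 is arbitrage-free.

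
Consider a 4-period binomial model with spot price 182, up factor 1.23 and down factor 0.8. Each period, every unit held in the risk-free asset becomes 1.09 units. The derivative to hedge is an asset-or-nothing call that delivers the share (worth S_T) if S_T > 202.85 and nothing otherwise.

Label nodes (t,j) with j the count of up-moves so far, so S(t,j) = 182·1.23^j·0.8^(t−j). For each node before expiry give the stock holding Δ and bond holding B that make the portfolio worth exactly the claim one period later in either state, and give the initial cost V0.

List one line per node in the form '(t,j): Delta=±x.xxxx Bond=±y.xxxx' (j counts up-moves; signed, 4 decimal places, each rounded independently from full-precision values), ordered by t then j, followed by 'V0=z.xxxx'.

(0,0): Delta=1.6285 Bond=-158.6471
(1,0): Delta=1.6567 Bond=-177.0426
(1,1): Delta=1.6196 Bond=-170.9377
(2,0): Delta=0.0000 Bond=0.0000
(2,1): Delta=2.1769 Bond=-286.1375
(2,2): Delta=1.4446 Bond=-138.1353
(3,0): Delta=0.0000 Bond=0.0000
(3,1): Delta=0.0000 Bond=0.0000
(3,2): Delta=2.8605 Bond=-462.4574
(3,3): Delta=1.0000 Bond=0.0000
V0=137.7320

Risk-neutral probability p* = (R−d)/(u−d) = (1.09−0.8)/(1.23−0.8) = 0.6744.
Payoff layer (t=4): V(4,0)=0.0000, V(4,1)=0.0000, V(4,2)=0.0000, V(4,3)=270.9422, V(4,4)=416.5737
Node (3,0) S=93.1840: V=(p*·0.0000+(1−p*)·0.0000)/1.09=0.0000; Δ=(0.0000−0.0000)/(114.6163−74.5472)=0.0000; B=V−Δ·S=0.0000
Node (3,1) S=143.2704: V=(p*·0.0000+(1−p*)·0.0000)/1.09=0.0000; Δ=(0.0000−0.0000)/(176.2226−114.6163)=0.0000; B=V−Δ·S=0.0000
Node (3,2) S=220.2782: V=(p*·270.9422+(1−p*)·0.0000)/1.09=167.6408; Δ=(270.9422−0.0000)/(270.9422−176.2226)=2.8605; B=V−Δ·S=-462.4574
Node (3,3) S=338.6778: V=(p*·416.5737+(1−p*)·270.9422)/1.09=338.6778; Δ=(416.5737−270.9422)/(416.5737−270.9422)=1.0000; B=V−Δ·S=0.0000
Node (2,0) S=116.4800: V=(p*·0.0000+(1−p*)·0.0000)/1.09=0.0000; Δ=(0.0000−0.0000)/(143.2704−93.1840)=0.0000; B=V−Δ·S=0.0000
Node (2,1) S=179.0880: V=(p*·167.6408+(1−p*)·0.0000)/1.09=103.7248; Δ=(167.6408−0.0000)/(220.2782−143.2704)=2.1769; B=V−Δ·S=-286.1375
Node (2,2) S=275.3478: V=(p*·338.6778+(1−p*)·167.6408)/1.09=259.6251; Δ=(338.6778−167.6408)/(338.6778−220.2782)=1.4446; B=V−Δ·S=-138.1353
Node (1,0) S=145.6000: V=(p*·103.7248+(1−p*)·0.0000)/1.09=64.1780; Δ=(103.7248−0.0000)/(179.0880−116.4800)=1.6567; B=V−Δ·S=-177.0426
Node (1,1) S=223.8600: V=(p*·259.6251+(1−p*)·103.7248)/1.09=191.6210; Δ=(259.6251−103.7248)/(275.3478−179.0880)=1.6196; B=V−Δ·S=-170.9377
Node (0,0) S=182.0000: V=(p*·191.6210+(1−p*)·64.1780)/1.09=137.7320; Δ=(191.6210−64.1780)/(223.8600−145.6000)=1.6285; B=V−Δ·S=-158.6471
Check: Δ(0,0)·S0 + B(0,0) = 137.7320 = V0.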